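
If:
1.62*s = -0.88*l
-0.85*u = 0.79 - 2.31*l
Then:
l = 0.367965367965368*u + 0.341991341991342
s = -0.199882422104644*u - 0.185773074661964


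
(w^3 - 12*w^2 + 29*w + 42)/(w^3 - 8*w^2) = (w^3 - 12*w^2 + 29*w + 42)/(w^2*(w - 8))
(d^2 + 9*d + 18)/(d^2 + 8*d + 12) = (d + 3)/(d + 2)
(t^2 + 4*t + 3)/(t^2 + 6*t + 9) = (t + 1)/(t + 3)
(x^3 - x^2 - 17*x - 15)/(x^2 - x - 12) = (x^2 - 4*x - 5)/(x - 4)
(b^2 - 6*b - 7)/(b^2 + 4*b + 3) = (b - 7)/(b + 3)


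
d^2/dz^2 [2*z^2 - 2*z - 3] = 4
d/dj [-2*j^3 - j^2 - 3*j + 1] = -6*j^2 - 2*j - 3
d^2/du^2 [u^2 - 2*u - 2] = 2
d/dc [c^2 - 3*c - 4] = 2*c - 3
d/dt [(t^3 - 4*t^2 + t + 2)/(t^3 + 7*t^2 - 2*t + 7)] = (11*t^4 - 6*t^3 + 16*t^2 - 84*t + 11)/(t^6 + 14*t^5 + 45*t^4 - 14*t^3 + 102*t^2 - 28*t + 49)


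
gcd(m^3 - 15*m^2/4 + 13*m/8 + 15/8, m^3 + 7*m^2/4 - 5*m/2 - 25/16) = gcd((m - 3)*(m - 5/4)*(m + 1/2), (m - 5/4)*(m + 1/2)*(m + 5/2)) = m^2 - 3*m/4 - 5/8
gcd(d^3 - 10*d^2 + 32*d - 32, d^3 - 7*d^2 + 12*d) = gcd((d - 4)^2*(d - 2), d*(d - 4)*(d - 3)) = d - 4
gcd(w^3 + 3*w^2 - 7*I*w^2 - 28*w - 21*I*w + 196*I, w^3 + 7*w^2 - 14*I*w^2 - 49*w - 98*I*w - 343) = w^2 + w*(7 - 7*I) - 49*I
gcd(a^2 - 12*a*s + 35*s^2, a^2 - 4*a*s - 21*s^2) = -a + 7*s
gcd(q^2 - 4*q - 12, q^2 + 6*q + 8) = q + 2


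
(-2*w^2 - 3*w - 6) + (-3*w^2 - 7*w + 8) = -5*w^2 - 10*w + 2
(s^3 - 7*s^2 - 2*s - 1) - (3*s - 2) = s^3 - 7*s^2 - 5*s + 1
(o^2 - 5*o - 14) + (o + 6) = o^2 - 4*o - 8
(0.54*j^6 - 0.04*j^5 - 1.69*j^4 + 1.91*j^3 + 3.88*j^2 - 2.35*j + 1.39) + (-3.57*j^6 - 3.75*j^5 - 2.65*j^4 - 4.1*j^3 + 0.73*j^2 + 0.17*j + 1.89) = -3.03*j^6 - 3.79*j^5 - 4.34*j^4 - 2.19*j^3 + 4.61*j^2 - 2.18*j + 3.28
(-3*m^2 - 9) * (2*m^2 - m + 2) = -6*m^4 + 3*m^3 - 24*m^2 + 9*m - 18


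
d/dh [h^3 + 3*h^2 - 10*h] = 3*h^2 + 6*h - 10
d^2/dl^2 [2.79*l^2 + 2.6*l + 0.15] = 5.58000000000000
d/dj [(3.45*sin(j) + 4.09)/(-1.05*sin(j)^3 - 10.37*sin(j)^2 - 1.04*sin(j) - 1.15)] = (7.245*sin(j)^3 + 48.66*sin(j)^2 + 84.8266*sin(j) + 0.2861)*cos(j)/(1.1025*sin(j)^6 + 21.777*sin(j)^5 + 109.7209*sin(j)^4 + 23.9846*sin(j)^3 + 24.9326*sin(j)^2 + 2.392*sin(j) + 1.3225)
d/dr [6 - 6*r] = -6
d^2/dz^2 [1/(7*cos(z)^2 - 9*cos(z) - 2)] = (196*sin(z)^4 - 235*sin(z)^2 + 873*cos(z)/4 - 189*cos(3*z)/4 - 151)/(7*sin(z)^2 + 9*cos(z) - 5)^3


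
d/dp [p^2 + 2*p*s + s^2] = 2*p + 2*s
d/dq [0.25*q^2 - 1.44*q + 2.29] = 0.5*q - 1.44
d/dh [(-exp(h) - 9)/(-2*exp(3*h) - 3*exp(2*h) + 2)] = (-6*(exp(h) + 1)*(exp(h) + 9)*exp(h) + 2*exp(3*h) + 3*exp(2*h) - 2)*exp(h)/(2*exp(3*h) + 3*exp(2*h) - 2)^2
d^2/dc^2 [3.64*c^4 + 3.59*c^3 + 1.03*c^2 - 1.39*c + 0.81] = 43.68*c^2 + 21.54*c + 2.06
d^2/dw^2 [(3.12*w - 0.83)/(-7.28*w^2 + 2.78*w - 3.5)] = (-(3.12*w - 0.83)*(14.56*w - 2.78)*(29.12*w - 5.56) + (136.2816*w - 29.432)*(7.28*w^2 - 2.78*w + 3.5))/(7.28*w^2 - 2.78*w + 3.5)^3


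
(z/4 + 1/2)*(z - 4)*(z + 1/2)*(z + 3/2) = z^4/4 - 45*z^2/16 - 35*z/8 - 3/2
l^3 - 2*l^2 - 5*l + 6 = (l - 3)*(l - 1)*(l + 2)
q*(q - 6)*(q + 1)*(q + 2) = q^4 - 3*q^3 - 16*q^2 - 12*q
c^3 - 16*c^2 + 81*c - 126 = (c - 7)*(c - 6)*(c - 3)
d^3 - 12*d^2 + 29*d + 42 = (d - 7)*(d - 6)*(d + 1)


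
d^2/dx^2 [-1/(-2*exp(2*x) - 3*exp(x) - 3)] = (2*(4*exp(x) + 3)^2*exp(x) - (8*exp(x) + 3)*(2*exp(2*x) + 3*exp(x) + 3))*exp(x)/(2*exp(2*x) + 3*exp(x) + 3)^3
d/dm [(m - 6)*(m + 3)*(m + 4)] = 3*m^2 + 2*m - 30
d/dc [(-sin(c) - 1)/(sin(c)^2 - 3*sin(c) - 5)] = (sin(c)^2 + 2*sin(c) + 2)*cos(c)/(sin(c)^2 - 3*sin(c) - 5)^2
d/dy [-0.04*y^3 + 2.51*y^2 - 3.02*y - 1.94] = -0.12*y^2 + 5.02*y - 3.02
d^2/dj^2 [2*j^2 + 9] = 4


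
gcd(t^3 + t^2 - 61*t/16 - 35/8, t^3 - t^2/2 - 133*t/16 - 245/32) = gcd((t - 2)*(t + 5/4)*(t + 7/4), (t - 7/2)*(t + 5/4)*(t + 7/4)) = t^2 + 3*t + 35/16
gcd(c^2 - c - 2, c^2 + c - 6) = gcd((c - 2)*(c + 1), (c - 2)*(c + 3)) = c - 2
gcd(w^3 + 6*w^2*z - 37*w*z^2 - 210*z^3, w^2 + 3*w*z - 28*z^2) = w + 7*z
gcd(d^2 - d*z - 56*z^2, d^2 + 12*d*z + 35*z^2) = d + 7*z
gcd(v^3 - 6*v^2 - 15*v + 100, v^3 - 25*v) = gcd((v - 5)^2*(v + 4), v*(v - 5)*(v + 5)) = v - 5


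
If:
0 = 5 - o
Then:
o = 5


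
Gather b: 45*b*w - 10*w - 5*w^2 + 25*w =45*b*w - 5*w^2 + 15*w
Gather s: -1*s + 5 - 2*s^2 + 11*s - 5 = -2*s^2 + 10*s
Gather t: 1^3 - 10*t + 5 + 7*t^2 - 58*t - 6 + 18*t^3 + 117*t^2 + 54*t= 18*t^3 + 124*t^2 - 14*t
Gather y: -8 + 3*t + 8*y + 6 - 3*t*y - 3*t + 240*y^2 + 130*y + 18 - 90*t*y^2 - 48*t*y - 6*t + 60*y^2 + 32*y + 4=-6*t + y^2*(300 - 90*t) + y*(170 - 51*t) + 20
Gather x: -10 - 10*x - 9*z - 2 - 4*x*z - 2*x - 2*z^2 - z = x*(-4*z - 12) - 2*z^2 - 10*z - 12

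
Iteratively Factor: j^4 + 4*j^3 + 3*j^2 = (j)*(j^3 + 4*j^2 + 3*j) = j^2*(j^2 + 4*j + 3) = j^2*(j + 1)*(j + 3)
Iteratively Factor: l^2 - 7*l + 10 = (l - 2)*(l - 5)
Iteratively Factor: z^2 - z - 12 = (z - 4)*(z + 3)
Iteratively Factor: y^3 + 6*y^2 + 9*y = (y + 3)*(y^2 + 3*y) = (y + 3)^2*(y)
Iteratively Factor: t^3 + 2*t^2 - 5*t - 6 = (t + 1)*(t^2 + t - 6) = (t + 1)*(t + 3)*(t - 2)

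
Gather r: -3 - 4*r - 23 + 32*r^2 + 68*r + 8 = 32*r^2 + 64*r - 18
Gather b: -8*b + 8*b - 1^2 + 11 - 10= 0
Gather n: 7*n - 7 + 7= 7*n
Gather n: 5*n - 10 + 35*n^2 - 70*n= 35*n^2 - 65*n - 10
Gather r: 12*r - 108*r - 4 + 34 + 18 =48 - 96*r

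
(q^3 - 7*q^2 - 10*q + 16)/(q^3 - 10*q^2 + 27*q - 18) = (q^2 - 6*q - 16)/(q^2 - 9*q + 18)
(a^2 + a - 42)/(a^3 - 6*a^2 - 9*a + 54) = (a + 7)/(a^2 - 9)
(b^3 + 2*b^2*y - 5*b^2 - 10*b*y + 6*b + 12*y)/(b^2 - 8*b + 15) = (b^2 + 2*b*y - 2*b - 4*y)/(b - 5)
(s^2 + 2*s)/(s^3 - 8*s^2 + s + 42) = s/(s^2 - 10*s + 21)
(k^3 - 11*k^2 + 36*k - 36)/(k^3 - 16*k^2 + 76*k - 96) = (k - 3)/(k - 8)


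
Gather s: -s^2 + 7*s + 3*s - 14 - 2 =-s^2 + 10*s - 16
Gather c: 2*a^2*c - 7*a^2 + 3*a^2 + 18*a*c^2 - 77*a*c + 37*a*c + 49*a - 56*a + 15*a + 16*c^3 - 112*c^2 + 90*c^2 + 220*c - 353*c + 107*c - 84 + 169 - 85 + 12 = -4*a^2 + 8*a + 16*c^3 + c^2*(18*a - 22) + c*(2*a^2 - 40*a - 26) + 12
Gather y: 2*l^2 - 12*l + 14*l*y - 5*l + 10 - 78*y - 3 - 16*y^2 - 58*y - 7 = 2*l^2 - 17*l - 16*y^2 + y*(14*l - 136)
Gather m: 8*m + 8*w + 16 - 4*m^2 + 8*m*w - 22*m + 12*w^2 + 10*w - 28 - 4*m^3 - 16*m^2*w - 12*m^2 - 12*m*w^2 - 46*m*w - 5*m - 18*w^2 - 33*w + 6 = -4*m^3 + m^2*(-16*w - 16) + m*(-12*w^2 - 38*w - 19) - 6*w^2 - 15*w - 6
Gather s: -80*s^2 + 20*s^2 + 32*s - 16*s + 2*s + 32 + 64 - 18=-60*s^2 + 18*s + 78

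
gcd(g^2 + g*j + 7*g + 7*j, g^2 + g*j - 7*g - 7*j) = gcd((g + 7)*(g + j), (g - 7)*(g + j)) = g + j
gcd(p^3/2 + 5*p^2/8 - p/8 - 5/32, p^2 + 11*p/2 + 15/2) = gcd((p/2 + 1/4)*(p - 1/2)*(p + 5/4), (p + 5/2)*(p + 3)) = 1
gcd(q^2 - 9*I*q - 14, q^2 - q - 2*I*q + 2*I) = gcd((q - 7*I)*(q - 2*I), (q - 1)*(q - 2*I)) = q - 2*I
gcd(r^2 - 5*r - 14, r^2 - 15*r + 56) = r - 7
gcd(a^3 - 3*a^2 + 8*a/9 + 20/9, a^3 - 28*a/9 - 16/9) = a^2 - 4*a/3 - 4/3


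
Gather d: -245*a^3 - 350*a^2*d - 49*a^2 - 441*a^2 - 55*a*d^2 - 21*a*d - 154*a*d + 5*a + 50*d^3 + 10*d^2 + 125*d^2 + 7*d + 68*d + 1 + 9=-245*a^3 - 490*a^2 + 5*a + 50*d^3 + d^2*(135 - 55*a) + d*(-350*a^2 - 175*a + 75) + 10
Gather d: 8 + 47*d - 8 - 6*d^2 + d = -6*d^2 + 48*d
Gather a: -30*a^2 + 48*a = -30*a^2 + 48*a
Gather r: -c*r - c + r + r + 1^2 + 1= -c + r*(2 - c) + 2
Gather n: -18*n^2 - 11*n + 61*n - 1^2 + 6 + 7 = -18*n^2 + 50*n + 12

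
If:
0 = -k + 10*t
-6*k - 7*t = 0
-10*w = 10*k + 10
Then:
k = 0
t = 0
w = -1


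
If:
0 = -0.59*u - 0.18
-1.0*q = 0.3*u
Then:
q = 0.09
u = -0.31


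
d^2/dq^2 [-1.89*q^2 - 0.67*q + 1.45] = -3.78000000000000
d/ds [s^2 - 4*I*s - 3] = 2*s - 4*I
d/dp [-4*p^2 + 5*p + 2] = 5 - 8*p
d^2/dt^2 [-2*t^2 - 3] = -4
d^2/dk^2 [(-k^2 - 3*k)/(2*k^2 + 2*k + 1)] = 2*(-8*k^3 + 6*k^2 + 18*k + 5)/(8*k^6 + 24*k^5 + 36*k^4 + 32*k^3 + 18*k^2 + 6*k + 1)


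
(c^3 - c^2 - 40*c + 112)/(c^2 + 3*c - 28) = c - 4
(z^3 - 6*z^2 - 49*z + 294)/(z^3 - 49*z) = (z - 6)/z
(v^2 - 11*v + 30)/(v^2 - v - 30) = (v - 5)/(v + 5)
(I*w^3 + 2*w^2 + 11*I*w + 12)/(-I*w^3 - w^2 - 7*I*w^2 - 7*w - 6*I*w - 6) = (-w^2 + I*w - 12)/(w^2 + 7*w + 6)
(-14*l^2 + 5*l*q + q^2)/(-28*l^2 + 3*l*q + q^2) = (-2*l + q)/(-4*l + q)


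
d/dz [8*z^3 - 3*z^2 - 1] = 6*z*(4*z - 1)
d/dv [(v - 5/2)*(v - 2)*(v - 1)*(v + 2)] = 4*v^3 - 21*v^2/2 - 3*v + 14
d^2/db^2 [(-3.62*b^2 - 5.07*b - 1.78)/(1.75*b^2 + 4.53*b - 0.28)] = (26.3413499999999*b^3 - 43.3502999999999*b^2 - 99.5715*b - 88.227996)/(5.359375*b^6 + 41.619375*b^5 + 105.162225*b^4 + 79.641477*b^3 - 16.825956*b^2 + 1.065456*b - 0.021952)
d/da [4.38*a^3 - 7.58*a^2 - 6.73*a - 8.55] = 13.14*a^2 - 15.16*a - 6.73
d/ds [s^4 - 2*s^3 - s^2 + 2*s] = 4*s^3 - 6*s^2 - 2*s + 2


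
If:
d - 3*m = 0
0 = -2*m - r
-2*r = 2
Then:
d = 3/2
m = 1/2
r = -1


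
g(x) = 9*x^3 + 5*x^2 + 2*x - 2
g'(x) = 27*x^2 + 10*x + 2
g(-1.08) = -9.67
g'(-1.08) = 22.69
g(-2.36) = -97.17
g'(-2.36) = 128.78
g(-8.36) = -4927.77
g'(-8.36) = 1805.42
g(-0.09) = -2.15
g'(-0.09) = 1.32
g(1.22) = 24.22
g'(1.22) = 54.39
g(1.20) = 23.15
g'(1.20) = 52.88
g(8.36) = 5622.66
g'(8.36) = 1972.62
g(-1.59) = -28.72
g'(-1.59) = 54.36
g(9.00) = 6982.00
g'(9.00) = 2279.00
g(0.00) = -2.00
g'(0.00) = 2.00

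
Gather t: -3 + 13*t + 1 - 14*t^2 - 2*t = -14*t^2 + 11*t - 2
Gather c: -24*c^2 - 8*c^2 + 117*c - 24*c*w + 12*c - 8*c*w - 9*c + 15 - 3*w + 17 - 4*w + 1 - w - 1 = -32*c^2 + c*(120 - 32*w) - 8*w + 32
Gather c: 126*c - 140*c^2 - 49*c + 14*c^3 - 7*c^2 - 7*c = 14*c^3 - 147*c^2 + 70*c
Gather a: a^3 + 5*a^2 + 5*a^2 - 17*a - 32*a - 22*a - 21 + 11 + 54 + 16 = a^3 + 10*a^2 - 71*a + 60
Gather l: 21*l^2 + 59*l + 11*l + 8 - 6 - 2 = 21*l^2 + 70*l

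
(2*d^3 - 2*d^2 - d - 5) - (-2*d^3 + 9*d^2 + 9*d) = 4*d^3 - 11*d^2 - 10*d - 5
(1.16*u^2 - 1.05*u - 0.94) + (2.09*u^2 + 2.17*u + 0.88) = 3.25*u^2 + 1.12*u - 0.0599999999999999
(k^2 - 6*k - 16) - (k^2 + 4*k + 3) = -10*k - 19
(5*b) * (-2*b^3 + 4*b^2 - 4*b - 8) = -10*b^4 + 20*b^3 - 20*b^2 - 40*b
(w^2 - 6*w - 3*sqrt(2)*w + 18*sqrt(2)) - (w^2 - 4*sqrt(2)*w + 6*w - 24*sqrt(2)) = -12*w + sqrt(2)*w + 42*sqrt(2)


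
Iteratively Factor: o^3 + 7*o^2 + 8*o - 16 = (o + 4)*(o^2 + 3*o - 4) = (o + 4)^2*(o - 1)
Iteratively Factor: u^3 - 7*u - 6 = (u + 2)*(u^2 - 2*u - 3) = (u + 1)*(u + 2)*(u - 3)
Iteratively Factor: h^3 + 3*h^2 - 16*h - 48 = (h - 4)*(h^2 + 7*h + 12) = (h - 4)*(h + 4)*(h + 3)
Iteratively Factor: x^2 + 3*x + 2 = (x + 2)*(x + 1)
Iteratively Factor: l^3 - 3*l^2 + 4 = (l + 1)*(l^2 - 4*l + 4) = (l - 2)*(l + 1)*(l - 2)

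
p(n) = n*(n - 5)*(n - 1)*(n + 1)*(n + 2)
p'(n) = n*(n - 5)*(n - 1)*(n + 1) + n*(n - 5)*(n - 1)*(n + 2) + n*(n - 5)*(n + 1)*(n + 2) + n*(n - 1)*(n + 1)*(n + 2) + (n - 5)*(n - 1)*(n + 1)*(n + 2)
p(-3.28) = -339.23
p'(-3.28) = 637.46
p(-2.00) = 0.00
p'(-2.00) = 42.00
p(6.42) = 3087.01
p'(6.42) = 4007.03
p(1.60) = -30.55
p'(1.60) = -81.26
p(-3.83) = -845.95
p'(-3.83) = 1253.01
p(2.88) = -217.34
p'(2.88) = -189.10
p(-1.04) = 0.49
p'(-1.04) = -12.59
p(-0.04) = -0.39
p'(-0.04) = 9.71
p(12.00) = 168168.00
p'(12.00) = 78274.00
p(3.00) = -240.00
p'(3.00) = -188.00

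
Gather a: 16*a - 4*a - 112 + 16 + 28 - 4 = 12*a - 72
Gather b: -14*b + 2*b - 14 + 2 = -12*b - 12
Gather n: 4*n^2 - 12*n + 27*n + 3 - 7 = 4*n^2 + 15*n - 4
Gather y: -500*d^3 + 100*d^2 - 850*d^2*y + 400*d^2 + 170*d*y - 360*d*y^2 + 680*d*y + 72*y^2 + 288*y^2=-500*d^3 + 500*d^2 + y^2*(360 - 360*d) + y*(-850*d^2 + 850*d)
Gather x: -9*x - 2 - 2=-9*x - 4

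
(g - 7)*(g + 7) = g^2 - 49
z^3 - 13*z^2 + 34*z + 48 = (z - 8)*(z - 6)*(z + 1)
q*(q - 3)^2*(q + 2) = q^4 - 4*q^3 - 3*q^2 + 18*q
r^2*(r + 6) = r^3 + 6*r^2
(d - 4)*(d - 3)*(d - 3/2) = d^3 - 17*d^2/2 + 45*d/2 - 18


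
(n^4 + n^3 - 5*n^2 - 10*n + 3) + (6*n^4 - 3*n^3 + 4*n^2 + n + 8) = 7*n^4 - 2*n^3 - n^2 - 9*n + 11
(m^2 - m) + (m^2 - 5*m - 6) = 2*m^2 - 6*m - 6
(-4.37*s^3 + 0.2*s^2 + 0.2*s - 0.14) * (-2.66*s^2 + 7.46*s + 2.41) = 11.6242*s^5 - 33.1322*s^4 - 9.5717*s^3 + 2.3464*s^2 - 0.5624*s - 0.3374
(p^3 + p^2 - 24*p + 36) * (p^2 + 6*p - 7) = p^5 + 7*p^4 - 25*p^3 - 115*p^2 + 384*p - 252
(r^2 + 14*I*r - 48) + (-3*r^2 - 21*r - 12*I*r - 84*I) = -2*r^2 - 21*r + 2*I*r - 48 - 84*I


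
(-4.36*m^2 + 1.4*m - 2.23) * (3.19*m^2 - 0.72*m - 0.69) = -13.9084*m^4 + 7.6052*m^3 - 5.1133*m^2 + 0.6396*m + 1.5387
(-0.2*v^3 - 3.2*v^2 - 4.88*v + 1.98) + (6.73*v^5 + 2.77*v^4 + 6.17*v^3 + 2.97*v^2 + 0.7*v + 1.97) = 6.73*v^5 + 2.77*v^4 + 5.97*v^3 - 0.23*v^2 - 4.18*v + 3.95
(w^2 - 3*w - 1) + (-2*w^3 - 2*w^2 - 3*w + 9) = -2*w^3 - w^2 - 6*w + 8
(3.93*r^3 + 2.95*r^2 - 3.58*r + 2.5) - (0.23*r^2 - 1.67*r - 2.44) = 3.93*r^3 + 2.72*r^2 - 1.91*r + 4.94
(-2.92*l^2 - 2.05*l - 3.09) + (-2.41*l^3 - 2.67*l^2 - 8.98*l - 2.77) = -2.41*l^3 - 5.59*l^2 - 11.03*l - 5.86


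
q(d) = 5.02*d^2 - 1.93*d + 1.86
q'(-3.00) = -32.05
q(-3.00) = 52.83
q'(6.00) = 58.31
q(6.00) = 171.00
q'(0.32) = 1.28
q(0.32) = 1.76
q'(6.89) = 67.25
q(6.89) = 226.87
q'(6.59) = 64.23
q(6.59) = 207.15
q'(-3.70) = -39.08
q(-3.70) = 77.72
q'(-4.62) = -48.31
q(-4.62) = 117.93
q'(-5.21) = -54.24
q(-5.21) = 148.18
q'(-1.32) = -15.18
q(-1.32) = 13.15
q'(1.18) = 9.92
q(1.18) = 6.57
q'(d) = 10.04*d - 1.93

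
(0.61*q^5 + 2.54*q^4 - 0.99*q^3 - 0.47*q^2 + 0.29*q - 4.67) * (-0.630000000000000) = -0.3843*q^5 - 1.6002*q^4 + 0.6237*q^3 + 0.2961*q^2 - 0.1827*q + 2.9421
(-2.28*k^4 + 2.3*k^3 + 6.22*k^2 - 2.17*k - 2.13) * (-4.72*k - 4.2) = 10.7616*k^5 - 1.28*k^4 - 39.0184*k^3 - 15.8816*k^2 + 19.1676*k + 8.946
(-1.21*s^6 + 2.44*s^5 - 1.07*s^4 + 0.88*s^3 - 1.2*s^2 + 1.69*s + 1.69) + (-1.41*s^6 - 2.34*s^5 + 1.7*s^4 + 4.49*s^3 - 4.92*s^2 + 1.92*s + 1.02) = -2.62*s^6 + 0.1*s^5 + 0.63*s^4 + 5.37*s^3 - 6.12*s^2 + 3.61*s + 2.71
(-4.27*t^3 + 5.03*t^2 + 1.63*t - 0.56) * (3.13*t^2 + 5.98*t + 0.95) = -13.3651*t^5 - 9.7907*t^4 + 31.1248*t^3 + 12.7731*t^2 - 1.8003*t - 0.532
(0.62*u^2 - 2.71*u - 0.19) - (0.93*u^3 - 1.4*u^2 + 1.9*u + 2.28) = -0.93*u^3 + 2.02*u^2 - 4.61*u - 2.47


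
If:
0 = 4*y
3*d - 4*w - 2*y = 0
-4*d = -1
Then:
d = 1/4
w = 3/16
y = 0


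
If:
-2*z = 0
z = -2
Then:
No Solution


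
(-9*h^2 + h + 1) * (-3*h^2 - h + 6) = 27*h^4 + 6*h^3 - 58*h^2 + 5*h + 6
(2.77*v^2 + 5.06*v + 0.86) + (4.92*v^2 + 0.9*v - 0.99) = 7.69*v^2 + 5.96*v - 0.13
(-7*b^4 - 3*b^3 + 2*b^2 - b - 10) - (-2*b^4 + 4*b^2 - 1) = -5*b^4 - 3*b^3 - 2*b^2 - b - 9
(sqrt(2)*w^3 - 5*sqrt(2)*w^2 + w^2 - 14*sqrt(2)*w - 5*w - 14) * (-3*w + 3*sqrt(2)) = -3*sqrt(2)*w^4 + 3*w^3 + 15*sqrt(2)*w^3 - 15*w^2 + 45*sqrt(2)*w^2 - 42*w - 15*sqrt(2)*w - 42*sqrt(2)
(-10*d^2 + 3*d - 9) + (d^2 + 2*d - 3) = -9*d^2 + 5*d - 12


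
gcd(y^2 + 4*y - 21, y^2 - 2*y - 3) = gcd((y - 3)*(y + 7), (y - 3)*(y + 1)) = y - 3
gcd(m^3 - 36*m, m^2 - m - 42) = m + 6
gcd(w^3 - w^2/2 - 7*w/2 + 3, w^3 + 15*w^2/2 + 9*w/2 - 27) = w - 3/2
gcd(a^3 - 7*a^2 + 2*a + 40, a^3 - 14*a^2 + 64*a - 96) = a - 4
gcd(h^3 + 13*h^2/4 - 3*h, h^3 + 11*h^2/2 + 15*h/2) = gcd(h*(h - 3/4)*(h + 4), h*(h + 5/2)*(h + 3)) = h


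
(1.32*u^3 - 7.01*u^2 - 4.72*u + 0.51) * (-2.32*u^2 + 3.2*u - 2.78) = -3.0624*u^5 + 20.4872*u^4 - 15.1512*u^3 + 3.2006*u^2 + 14.7536*u - 1.4178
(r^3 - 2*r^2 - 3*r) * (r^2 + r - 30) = r^5 - r^4 - 35*r^3 + 57*r^2 + 90*r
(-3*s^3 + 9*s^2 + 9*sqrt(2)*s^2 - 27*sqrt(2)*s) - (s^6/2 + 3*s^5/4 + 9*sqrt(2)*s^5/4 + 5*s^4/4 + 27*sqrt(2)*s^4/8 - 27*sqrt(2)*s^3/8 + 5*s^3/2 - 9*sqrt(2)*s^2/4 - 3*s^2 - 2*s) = -s^6/2 - 9*sqrt(2)*s^5/4 - 3*s^5/4 - 27*sqrt(2)*s^4/8 - 5*s^4/4 - 11*s^3/2 + 27*sqrt(2)*s^3/8 + 12*s^2 + 45*sqrt(2)*s^2/4 - 27*sqrt(2)*s + 2*s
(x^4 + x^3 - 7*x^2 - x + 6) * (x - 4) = x^5 - 3*x^4 - 11*x^3 + 27*x^2 + 10*x - 24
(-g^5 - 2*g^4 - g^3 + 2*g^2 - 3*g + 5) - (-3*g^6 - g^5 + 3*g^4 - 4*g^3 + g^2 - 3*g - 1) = 3*g^6 - 5*g^4 + 3*g^3 + g^2 + 6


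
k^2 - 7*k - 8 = (k - 8)*(k + 1)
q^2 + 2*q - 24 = (q - 4)*(q + 6)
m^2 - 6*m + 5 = (m - 5)*(m - 1)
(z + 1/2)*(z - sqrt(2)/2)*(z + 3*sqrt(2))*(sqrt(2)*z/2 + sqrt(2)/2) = sqrt(2)*z^4/2 + 3*sqrt(2)*z^3/4 + 5*z^3/2 - 5*sqrt(2)*z^2/4 + 15*z^2/4 - 9*sqrt(2)*z/4 + 5*z/4 - 3*sqrt(2)/4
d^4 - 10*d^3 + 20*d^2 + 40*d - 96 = (d - 6)*(d - 4)*(d - 2)*(d + 2)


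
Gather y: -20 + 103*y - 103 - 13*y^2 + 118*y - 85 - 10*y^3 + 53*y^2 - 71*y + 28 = -10*y^3 + 40*y^2 + 150*y - 180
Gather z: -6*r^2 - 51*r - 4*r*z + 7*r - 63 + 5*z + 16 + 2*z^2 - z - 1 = -6*r^2 - 44*r + 2*z^2 + z*(4 - 4*r) - 48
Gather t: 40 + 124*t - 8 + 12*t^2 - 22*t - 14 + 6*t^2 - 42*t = 18*t^2 + 60*t + 18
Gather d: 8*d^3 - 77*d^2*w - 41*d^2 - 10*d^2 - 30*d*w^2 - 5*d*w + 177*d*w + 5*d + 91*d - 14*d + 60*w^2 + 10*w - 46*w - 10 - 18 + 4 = 8*d^3 + d^2*(-77*w - 51) + d*(-30*w^2 + 172*w + 82) + 60*w^2 - 36*w - 24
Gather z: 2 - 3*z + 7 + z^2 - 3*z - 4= z^2 - 6*z + 5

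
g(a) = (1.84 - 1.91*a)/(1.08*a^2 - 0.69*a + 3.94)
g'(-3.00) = 0.10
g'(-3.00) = 0.10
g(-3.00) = 0.48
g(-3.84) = 0.41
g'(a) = (0.69 - 2.16*a)*(1.84 - 1.91*a)/(1.08*a^2 - 0.69*a + 3.94)^2 - 1.91/(1.08*a^2 - 0.69*a + 3.94) = (2.0628*a^2 - 3.9744*a - 6.2558)/(1.1664*a^4 - 1.4904*a^3 + 8.9865*a^2 - 5.4372*a + 15.5236)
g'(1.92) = -0.14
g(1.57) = -0.21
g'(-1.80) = 0.10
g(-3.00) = 0.48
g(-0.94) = 0.66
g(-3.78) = 0.41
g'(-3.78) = 0.08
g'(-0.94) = -0.02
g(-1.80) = 0.61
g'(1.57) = -0.24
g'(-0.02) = -0.39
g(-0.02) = 0.47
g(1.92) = -0.28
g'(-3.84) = 0.08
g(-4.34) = 0.37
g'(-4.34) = 0.07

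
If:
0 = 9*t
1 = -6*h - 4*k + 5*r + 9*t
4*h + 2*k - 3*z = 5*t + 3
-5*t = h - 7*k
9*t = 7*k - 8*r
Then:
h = -56/333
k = -8/333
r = -7/333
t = 0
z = -413/333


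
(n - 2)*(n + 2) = n^2 - 4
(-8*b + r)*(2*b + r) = -16*b^2 - 6*b*r + r^2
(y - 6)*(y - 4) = y^2 - 10*y + 24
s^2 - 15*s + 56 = (s - 8)*(s - 7)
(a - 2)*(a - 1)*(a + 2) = a^3 - a^2 - 4*a + 4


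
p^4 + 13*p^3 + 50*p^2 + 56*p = p*(p + 2)*(p + 4)*(p + 7)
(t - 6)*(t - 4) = t^2 - 10*t + 24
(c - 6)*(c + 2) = c^2 - 4*c - 12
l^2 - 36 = (l - 6)*(l + 6)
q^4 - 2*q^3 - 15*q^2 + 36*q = q*(q - 3)^2*(q + 4)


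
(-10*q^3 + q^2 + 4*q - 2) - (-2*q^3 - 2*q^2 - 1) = -8*q^3 + 3*q^2 + 4*q - 1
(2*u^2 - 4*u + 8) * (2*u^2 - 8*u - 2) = 4*u^4 - 24*u^3 + 44*u^2 - 56*u - 16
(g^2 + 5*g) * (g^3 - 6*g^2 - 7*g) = g^5 - g^4 - 37*g^3 - 35*g^2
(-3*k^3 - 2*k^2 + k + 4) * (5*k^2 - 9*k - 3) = -15*k^5 + 17*k^4 + 32*k^3 + 17*k^2 - 39*k - 12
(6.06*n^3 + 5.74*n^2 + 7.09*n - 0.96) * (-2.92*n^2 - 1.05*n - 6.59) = -17.6952*n^5 - 23.1238*n^4 - 66.6652*n^3 - 42.4679*n^2 - 45.7151*n + 6.3264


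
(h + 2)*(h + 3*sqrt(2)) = h^2 + 2*h + 3*sqrt(2)*h + 6*sqrt(2)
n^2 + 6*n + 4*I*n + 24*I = (n + 6)*(n + 4*I)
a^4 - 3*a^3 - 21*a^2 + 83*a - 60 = (a - 4)*(a - 3)*(a - 1)*(a + 5)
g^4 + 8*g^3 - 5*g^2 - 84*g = g*(g - 3)*(g + 4)*(g + 7)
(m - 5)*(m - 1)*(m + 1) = m^3 - 5*m^2 - m + 5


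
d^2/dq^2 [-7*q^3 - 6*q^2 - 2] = -42*q - 12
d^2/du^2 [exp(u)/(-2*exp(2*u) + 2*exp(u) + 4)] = (2*(2*exp(u) - 1)^2*exp(2*u) + (8*exp(u) - 3)*(-exp(2*u) + exp(u) + 2)*exp(u) + (-exp(2*u) + exp(u) + 2)^2)*exp(u)/(2*(-exp(2*u) + exp(u) + 2)^3)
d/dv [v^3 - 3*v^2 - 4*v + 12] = 3*v^2 - 6*v - 4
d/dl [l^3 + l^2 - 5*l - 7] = 3*l^2 + 2*l - 5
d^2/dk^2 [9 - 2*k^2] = -4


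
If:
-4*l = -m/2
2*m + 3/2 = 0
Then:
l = -3/32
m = -3/4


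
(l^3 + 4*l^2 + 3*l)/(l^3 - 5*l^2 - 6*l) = (l + 3)/(l - 6)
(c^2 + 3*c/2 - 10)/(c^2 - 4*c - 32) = (c - 5/2)/(c - 8)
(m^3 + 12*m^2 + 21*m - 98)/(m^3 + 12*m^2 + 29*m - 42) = (m^2 + 5*m - 14)/(m^2 + 5*m - 6)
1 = 1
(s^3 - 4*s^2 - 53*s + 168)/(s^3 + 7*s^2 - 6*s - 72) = (s^2 - s - 56)/(s^2 + 10*s + 24)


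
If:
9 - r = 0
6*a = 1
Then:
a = 1/6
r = 9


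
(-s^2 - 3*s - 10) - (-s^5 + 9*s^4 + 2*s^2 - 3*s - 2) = s^5 - 9*s^4 - 3*s^2 - 8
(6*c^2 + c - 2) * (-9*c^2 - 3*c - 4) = -54*c^4 - 27*c^3 - 9*c^2 + 2*c + 8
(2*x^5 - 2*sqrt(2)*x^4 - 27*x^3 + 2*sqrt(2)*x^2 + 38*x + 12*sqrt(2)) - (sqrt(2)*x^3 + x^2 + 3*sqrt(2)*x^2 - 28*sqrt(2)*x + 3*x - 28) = 2*x^5 - 2*sqrt(2)*x^4 - 27*x^3 - sqrt(2)*x^3 - sqrt(2)*x^2 - x^2 + 35*x + 28*sqrt(2)*x + 12*sqrt(2) + 28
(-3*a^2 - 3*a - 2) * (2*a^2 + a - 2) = -6*a^4 - 9*a^3 - a^2 + 4*a + 4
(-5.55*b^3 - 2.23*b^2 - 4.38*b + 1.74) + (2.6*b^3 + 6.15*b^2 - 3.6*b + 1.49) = -2.95*b^3 + 3.92*b^2 - 7.98*b + 3.23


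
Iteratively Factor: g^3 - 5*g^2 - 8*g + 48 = (g - 4)*(g^2 - g - 12) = (g - 4)*(g + 3)*(g - 4)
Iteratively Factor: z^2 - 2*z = (z - 2)*(z)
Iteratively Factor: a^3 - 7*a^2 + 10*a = (a - 2)*(a^2 - 5*a) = (a - 5)*(a - 2)*(a)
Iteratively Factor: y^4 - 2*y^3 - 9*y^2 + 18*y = (y)*(y^3 - 2*y^2 - 9*y + 18) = y*(y - 3)*(y^2 + y - 6) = y*(y - 3)*(y - 2)*(y + 3)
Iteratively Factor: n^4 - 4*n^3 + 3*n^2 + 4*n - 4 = (n - 1)*(n^3 - 3*n^2 + 4) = (n - 1)*(n + 1)*(n^2 - 4*n + 4) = (n - 2)*(n - 1)*(n + 1)*(n - 2)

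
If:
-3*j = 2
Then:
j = -2/3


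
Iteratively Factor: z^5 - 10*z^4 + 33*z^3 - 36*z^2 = (z - 3)*(z^4 - 7*z^3 + 12*z^2) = (z - 4)*(z - 3)*(z^3 - 3*z^2) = z*(z - 4)*(z - 3)*(z^2 - 3*z) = z^2*(z - 4)*(z - 3)*(z - 3)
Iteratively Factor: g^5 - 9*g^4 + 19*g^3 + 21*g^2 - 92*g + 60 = (g + 2)*(g^4 - 11*g^3 + 41*g^2 - 61*g + 30) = (g - 2)*(g + 2)*(g^3 - 9*g^2 + 23*g - 15) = (g - 5)*(g - 2)*(g + 2)*(g^2 - 4*g + 3) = (g - 5)*(g - 3)*(g - 2)*(g + 2)*(g - 1)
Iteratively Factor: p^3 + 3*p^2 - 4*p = (p)*(p^2 + 3*p - 4) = p*(p - 1)*(p + 4)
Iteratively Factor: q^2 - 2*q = (q - 2)*(q)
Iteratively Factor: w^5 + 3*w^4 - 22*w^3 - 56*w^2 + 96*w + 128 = (w - 2)*(w^4 + 5*w^3 - 12*w^2 - 80*w - 64) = (w - 2)*(w + 1)*(w^3 + 4*w^2 - 16*w - 64) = (w - 2)*(w + 1)*(w + 4)*(w^2 - 16) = (w - 2)*(w + 1)*(w + 4)^2*(w - 4)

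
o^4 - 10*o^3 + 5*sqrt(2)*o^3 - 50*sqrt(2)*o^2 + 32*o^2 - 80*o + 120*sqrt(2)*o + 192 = (o - 6)*(o - 4)*(o + sqrt(2))*(o + 4*sqrt(2))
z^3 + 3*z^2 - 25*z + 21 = (z - 3)*(z - 1)*(z + 7)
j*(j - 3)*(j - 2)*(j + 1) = j^4 - 4*j^3 + j^2 + 6*j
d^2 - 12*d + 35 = (d - 7)*(d - 5)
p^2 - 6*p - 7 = (p - 7)*(p + 1)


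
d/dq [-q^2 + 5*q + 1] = 5 - 2*q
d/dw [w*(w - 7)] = 2*w - 7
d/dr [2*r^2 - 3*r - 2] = 4*r - 3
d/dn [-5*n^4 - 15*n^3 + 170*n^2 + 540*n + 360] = -20*n^3 - 45*n^2 + 340*n + 540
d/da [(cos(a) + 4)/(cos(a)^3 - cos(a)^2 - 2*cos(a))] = (-13*cos(a) + 11*cos(2*a) + cos(3*a) - 5)*sin(a)/(2*(sin(a)^2 + cos(a) + 1)^2*cos(a)^2)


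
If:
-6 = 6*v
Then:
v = -1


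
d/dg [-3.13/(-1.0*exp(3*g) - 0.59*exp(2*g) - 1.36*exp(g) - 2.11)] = (-9.39*exp(2*g) - 3.6934*exp(g) - 4.2568)*exp(g)/(1.0*exp(3*g) + 0.59*exp(2*g) + 1.36*exp(g) + 2.11)^2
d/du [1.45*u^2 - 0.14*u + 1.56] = 2.9*u - 0.14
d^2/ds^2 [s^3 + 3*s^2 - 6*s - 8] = 6*s + 6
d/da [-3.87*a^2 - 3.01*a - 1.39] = -7.74*a - 3.01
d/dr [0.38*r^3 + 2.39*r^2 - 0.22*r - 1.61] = 1.14*r^2 + 4.78*r - 0.22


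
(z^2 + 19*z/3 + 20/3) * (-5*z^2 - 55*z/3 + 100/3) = -5*z^4 - 50*z^3 - 1045*z^2/9 + 800*z/9 + 2000/9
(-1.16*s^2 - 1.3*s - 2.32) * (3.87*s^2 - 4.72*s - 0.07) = -4.4892*s^4 + 0.444199999999999*s^3 - 2.7612*s^2 + 11.0414*s + 0.1624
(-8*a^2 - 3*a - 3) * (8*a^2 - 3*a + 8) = -64*a^4 - 79*a^2 - 15*a - 24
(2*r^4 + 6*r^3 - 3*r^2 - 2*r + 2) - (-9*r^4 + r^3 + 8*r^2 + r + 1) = 11*r^4 + 5*r^3 - 11*r^2 - 3*r + 1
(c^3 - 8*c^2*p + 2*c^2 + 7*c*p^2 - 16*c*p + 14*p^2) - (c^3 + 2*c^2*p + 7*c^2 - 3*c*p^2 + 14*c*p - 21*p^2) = -10*c^2*p - 5*c^2 + 10*c*p^2 - 30*c*p + 35*p^2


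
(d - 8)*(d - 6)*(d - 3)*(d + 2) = d^4 - 15*d^3 + 56*d^2 + 36*d - 288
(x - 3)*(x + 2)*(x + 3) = x^3 + 2*x^2 - 9*x - 18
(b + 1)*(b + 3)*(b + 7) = b^3 + 11*b^2 + 31*b + 21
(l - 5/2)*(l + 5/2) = l^2 - 25/4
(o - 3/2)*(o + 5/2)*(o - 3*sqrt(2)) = o^3 - 3*sqrt(2)*o^2 + o^2 - 3*sqrt(2)*o - 15*o/4 + 45*sqrt(2)/4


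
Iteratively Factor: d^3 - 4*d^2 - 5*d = (d - 5)*(d^2 + d) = (d - 5)*(d + 1)*(d)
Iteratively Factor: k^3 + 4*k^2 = (k)*(k^2 + 4*k) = k^2*(k + 4)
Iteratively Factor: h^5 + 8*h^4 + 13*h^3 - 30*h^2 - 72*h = (h + 3)*(h^4 + 5*h^3 - 2*h^2 - 24*h) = (h + 3)*(h + 4)*(h^3 + h^2 - 6*h) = (h - 2)*(h + 3)*(h + 4)*(h^2 + 3*h) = (h - 2)*(h + 3)^2*(h + 4)*(h)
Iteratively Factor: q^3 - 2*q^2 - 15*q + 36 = (q - 3)*(q^2 + q - 12) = (q - 3)^2*(q + 4)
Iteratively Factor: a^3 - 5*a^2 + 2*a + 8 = (a + 1)*(a^2 - 6*a + 8) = (a - 4)*(a + 1)*(a - 2)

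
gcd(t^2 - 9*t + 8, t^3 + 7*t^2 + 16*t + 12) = 1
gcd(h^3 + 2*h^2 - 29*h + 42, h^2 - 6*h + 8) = h - 2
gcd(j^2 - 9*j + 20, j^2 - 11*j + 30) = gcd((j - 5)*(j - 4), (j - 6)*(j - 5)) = j - 5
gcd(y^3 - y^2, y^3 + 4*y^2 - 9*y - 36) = 1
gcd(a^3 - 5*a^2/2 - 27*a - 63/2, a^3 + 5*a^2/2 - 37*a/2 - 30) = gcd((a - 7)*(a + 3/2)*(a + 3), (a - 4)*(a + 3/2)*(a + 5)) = a + 3/2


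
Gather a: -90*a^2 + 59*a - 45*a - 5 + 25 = -90*a^2 + 14*a + 20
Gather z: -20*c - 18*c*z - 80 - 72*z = -20*c + z*(-18*c - 72) - 80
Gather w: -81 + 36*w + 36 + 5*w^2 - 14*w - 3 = 5*w^2 + 22*w - 48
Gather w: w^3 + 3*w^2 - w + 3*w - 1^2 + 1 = w^3 + 3*w^2 + 2*w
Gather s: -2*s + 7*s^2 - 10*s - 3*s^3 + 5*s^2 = -3*s^3 + 12*s^2 - 12*s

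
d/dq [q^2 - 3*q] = 2*q - 3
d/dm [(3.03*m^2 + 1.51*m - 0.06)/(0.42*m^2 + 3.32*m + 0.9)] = (9.4254*m^2 + 5.5044*m + 1.5582)/(0.1764*m^4 + 2.7888*m^3 + 11.7784*m^2 + 5.976*m + 0.81)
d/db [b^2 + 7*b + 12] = 2*b + 7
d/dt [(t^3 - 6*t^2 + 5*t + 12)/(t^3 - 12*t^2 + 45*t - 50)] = 2*(-3*t^3 + 25*t^2 - 73*t + 79)/(t^5 - 19*t^4 + 139*t^3 - 485*t^2 + 800*t - 500)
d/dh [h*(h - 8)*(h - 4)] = 3*h^2 - 24*h + 32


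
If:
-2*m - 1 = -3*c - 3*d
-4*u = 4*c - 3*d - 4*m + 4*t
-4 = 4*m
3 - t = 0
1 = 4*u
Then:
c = -18/7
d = 47/21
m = -1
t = 3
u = 1/4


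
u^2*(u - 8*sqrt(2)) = u^3 - 8*sqrt(2)*u^2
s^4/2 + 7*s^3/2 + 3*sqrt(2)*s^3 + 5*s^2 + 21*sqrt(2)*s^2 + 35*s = s*(s/2 + sqrt(2)/2)*(s + 7)*(s + 5*sqrt(2))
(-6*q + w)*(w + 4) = -6*q*w - 24*q + w^2 + 4*w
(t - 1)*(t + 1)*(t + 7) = t^3 + 7*t^2 - t - 7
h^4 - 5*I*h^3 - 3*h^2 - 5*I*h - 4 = (h - 4*I)*(h - I)^2*(h + I)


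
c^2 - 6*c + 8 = (c - 4)*(c - 2)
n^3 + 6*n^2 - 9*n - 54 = (n - 3)*(n + 3)*(n + 6)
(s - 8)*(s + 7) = s^2 - s - 56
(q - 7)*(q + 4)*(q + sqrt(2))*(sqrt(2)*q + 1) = sqrt(2)*q^4 - 3*sqrt(2)*q^3 + 3*q^3 - 27*sqrt(2)*q^2 - 9*q^2 - 84*q - 3*sqrt(2)*q - 28*sqrt(2)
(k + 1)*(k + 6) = k^2 + 7*k + 6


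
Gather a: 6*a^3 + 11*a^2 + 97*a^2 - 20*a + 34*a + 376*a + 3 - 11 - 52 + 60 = 6*a^3 + 108*a^2 + 390*a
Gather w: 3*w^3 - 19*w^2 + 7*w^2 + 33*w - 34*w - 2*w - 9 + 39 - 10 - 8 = 3*w^3 - 12*w^2 - 3*w + 12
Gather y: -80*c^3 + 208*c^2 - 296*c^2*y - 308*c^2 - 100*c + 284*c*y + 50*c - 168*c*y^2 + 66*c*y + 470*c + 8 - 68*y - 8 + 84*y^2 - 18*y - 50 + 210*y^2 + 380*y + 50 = -80*c^3 - 100*c^2 + 420*c + y^2*(294 - 168*c) + y*(-296*c^2 + 350*c + 294)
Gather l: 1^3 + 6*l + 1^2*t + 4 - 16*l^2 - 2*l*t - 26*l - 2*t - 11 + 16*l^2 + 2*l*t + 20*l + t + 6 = 0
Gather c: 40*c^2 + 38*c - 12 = 40*c^2 + 38*c - 12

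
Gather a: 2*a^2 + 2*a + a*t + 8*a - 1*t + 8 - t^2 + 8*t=2*a^2 + a*(t + 10) - t^2 + 7*t + 8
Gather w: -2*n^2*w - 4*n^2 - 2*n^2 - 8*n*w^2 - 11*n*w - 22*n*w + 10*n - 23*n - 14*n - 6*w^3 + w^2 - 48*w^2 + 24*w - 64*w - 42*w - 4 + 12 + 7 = -6*n^2 - 27*n - 6*w^3 + w^2*(-8*n - 47) + w*(-2*n^2 - 33*n - 82) + 15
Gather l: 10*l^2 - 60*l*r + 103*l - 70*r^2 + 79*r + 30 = 10*l^2 + l*(103 - 60*r) - 70*r^2 + 79*r + 30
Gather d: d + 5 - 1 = d + 4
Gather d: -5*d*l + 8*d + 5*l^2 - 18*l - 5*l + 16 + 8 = d*(8 - 5*l) + 5*l^2 - 23*l + 24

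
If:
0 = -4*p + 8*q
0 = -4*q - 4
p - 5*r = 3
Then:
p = -2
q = -1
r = -1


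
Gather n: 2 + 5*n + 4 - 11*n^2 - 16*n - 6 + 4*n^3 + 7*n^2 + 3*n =4*n^3 - 4*n^2 - 8*n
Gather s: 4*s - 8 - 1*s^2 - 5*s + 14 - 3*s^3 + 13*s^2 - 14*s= -3*s^3 + 12*s^2 - 15*s + 6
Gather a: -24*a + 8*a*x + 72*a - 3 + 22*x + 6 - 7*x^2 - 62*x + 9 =a*(8*x + 48) - 7*x^2 - 40*x + 12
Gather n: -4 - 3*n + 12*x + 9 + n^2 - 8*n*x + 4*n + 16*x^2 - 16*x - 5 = n^2 + n*(1 - 8*x) + 16*x^2 - 4*x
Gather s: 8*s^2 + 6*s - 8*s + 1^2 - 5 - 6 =8*s^2 - 2*s - 10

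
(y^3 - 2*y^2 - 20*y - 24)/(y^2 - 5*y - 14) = (y^2 - 4*y - 12)/(y - 7)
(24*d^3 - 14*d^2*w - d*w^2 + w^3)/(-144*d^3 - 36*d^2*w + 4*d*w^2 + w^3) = (6*d^2 - 5*d*w + w^2)/(-36*d^2 + w^2)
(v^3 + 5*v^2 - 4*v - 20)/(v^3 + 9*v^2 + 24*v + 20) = (v - 2)/(v + 2)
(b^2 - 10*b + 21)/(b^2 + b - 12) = (b - 7)/(b + 4)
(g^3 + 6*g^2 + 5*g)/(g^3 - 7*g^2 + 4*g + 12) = g*(g + 5)/(g^2 - 8*g + 12)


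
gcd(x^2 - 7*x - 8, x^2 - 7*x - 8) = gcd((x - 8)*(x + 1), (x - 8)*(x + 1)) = x^2 - 7*x - 8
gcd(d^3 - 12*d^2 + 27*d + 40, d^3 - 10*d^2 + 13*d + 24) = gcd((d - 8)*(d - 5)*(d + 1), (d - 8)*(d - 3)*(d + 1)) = d^2 - 7*d - 8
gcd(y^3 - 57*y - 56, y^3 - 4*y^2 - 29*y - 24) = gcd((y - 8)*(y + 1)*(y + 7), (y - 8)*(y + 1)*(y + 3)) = y^2 - 7*y - 8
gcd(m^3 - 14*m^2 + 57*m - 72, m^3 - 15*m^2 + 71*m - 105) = m - 3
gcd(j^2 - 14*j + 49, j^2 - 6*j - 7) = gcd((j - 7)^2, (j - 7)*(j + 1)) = j - 7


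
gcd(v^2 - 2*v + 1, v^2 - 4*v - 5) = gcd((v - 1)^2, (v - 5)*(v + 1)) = 1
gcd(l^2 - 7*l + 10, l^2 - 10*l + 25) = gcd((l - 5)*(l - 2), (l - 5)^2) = l - 5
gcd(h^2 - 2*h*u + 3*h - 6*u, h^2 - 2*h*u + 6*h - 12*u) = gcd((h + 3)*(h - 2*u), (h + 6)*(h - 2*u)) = -h + 2*u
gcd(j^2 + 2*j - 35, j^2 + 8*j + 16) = 1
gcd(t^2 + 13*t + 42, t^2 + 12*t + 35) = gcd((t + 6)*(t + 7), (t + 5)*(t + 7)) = t + 7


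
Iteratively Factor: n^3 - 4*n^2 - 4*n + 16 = (n - 2)*(n^2 - 2*n - 8) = (n - 2)*(n + 2)*(n - 4)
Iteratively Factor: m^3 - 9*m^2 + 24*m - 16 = (m - 4)*(m^2 - 5*m + 4) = (m - 4)*(m - 1)*(m - 4)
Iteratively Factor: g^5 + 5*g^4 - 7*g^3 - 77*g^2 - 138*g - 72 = (g + 3)*(g^4 + 2*g^3 - 13*g^2 - 38*g - 24) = (g - 4)*(g + 3)*(g^3 + 6*g^2 + 11*g + 6) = (g - 4)*(g + 1)*(g + 3)*(g^2 + 5*g + 6) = (g - 4)*(g + 1)*(g + 3)^2*(g + 2)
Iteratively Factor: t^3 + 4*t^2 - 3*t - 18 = (t + 3)*(t^2 + t - 6) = (t - 2)*(t + 3)*(t + 3)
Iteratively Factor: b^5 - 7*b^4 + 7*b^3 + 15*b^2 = (b)*(b^4 - 7*b^3 + 7*b^2 + 15*b) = b*(b - 3)*(b^3 - 4*b^2 - 5*b) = b*(b - 5)*(b - 3)*(b^2 + b) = b*(b - 5)*(b - 3)*(b + 1)*(b)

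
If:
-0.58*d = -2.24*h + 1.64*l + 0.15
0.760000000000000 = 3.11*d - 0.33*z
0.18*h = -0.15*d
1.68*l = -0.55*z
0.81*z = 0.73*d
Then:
No Solution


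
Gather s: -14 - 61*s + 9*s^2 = 9*s^2 - 61*s - 14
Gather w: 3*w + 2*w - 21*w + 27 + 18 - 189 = -16*w - 144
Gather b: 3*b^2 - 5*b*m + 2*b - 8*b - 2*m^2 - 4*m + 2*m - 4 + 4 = 3*b^2 + b*(-5*m - 6) - 2*m^2 - 2*m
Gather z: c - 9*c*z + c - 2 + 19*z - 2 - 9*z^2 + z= 2*c - 9*z^2 + z*(20 - 9*c) - 4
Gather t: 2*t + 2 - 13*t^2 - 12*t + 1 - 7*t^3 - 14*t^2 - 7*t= -7*t^3 - 27*t^2 - 17*t + 3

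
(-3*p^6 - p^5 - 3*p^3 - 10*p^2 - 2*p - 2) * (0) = 0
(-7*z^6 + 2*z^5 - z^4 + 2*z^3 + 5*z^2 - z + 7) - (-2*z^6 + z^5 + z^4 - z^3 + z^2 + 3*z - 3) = -5*z^6 + z^5 - 2*z^4 + 3*z^3 + 4*z^2 - 4*z + 10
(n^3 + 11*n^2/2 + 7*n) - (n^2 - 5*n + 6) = n^3 + 9*n^2/2 + 12*n - 6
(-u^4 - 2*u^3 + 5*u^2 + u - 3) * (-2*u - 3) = 2*u^5 + 7*u^4 - 4*u^3 - 17*u^2 + 3*u + 9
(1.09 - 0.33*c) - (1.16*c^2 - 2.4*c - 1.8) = -1.16*c^2 + 2.07*c + 2.89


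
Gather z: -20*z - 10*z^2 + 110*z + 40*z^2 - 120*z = 30*z^2 - 30*z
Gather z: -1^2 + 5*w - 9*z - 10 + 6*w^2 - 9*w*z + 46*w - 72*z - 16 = 6*w^2 + 51*w + z*(-9*w - 81) - 27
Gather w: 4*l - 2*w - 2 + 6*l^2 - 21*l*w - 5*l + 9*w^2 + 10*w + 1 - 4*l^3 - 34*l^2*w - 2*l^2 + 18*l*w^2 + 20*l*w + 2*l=-4*l^3 + 4*l^2 + l + w^2*(18*l + 9) + w*(-34*l^2 - l + 8) - 1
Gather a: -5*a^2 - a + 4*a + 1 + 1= -5*a^2 + 3*a + 2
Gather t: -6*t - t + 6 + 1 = 7 - 7*t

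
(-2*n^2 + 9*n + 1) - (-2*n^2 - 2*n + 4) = 11*n - 3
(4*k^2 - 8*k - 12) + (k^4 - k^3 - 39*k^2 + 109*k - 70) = k^4 - k^3 - 35*k^2 + 101*k - 82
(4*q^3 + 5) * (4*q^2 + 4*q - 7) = 16*q^5 + 16*q^4 - 28*q^3 + 20*q^2 + 20*q - 35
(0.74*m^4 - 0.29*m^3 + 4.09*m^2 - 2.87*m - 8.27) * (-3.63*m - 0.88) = -2.6862*m^5 + 0.4015*m^4 - 14.5915*m^3 + 6.8189*m^2 + 32.5457*m + 7.2776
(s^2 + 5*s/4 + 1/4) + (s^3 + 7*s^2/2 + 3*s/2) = s^3 + 9*s^2/2 + 11*s/4 + 1/4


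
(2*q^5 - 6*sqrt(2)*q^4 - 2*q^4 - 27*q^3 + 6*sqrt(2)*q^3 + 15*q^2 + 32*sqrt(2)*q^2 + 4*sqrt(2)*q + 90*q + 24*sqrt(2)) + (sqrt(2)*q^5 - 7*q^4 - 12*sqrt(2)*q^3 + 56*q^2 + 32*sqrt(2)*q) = sqrt(2)*q^5 + 2*q^5 - 9*q^4 - 6*sqrt(2)*q^4 - 27*q^3 - 6*sqrt(2)*q^3 + 32*sqrt(2)*q^2 + 71*q^2 + 36*sqrt(2)*q + 90*q + 24*sqrt(2)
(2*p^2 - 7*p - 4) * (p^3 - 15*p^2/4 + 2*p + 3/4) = 2*p^5 - 29*p^4/2 + 105*p^3/4 + 5*p^2/2 - 53*p/4 - 3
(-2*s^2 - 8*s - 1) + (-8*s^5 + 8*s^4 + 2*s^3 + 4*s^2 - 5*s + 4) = -8*s^5 + 8*s^4 + 2*s^3 + 2*s^2 - 13*s + 3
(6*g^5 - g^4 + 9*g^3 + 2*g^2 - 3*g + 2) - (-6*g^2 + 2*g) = 6*g^5 - g^4 + 9*g^3 + 8*g^2 - 5*g + 2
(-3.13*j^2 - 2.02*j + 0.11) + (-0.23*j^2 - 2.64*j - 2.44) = -3.36*j^2 - 4.66*j - 2.33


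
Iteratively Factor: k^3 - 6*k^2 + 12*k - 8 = (k - 2)*(k^2 - 4*k + 4) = (k - 2)^2*(k - 2)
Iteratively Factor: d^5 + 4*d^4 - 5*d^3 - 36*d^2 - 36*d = (d + 2)*(d^4 + 2*d^3 - 9*d^2 - 18*d) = (d + 2)^2*(d^3 - 9*d) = d*(d + 2)^2*(d^2 - 9) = d*(d - 3)*(d + 2)^2*(d + 3)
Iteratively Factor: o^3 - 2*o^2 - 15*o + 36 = (o - 3)*(o^2 + o - 12) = (o - 3)*(o + 4)*(o - 3)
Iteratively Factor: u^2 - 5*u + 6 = (u - 2)*(u - 3)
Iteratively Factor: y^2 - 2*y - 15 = (y - 5)*(y + 3)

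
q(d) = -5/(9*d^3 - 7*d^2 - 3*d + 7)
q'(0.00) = -0.31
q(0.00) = -0.71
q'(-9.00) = 0.00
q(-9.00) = 0.00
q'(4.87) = 0.00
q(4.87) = -0.01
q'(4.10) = 0.01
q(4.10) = -0.01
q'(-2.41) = 0.04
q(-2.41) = 0.03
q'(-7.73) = 0.00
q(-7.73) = 0.00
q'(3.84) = 0.01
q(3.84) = -0.01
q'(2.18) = 0.13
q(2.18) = -0.08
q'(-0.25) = 0.21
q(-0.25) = -0.70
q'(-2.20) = 0.06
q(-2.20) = 0.04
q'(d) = -5*(-27*d^2 + 14*d + 3)/(9*d^3 - 7*d^2 - 3*d + 7)^2 = 5*(27*d^2 - 14*d - 3)/(9*d^3 - 7*d^2 - 3*d + 7)^2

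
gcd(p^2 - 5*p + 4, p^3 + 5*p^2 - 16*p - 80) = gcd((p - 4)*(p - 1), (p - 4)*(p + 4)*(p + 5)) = p - 4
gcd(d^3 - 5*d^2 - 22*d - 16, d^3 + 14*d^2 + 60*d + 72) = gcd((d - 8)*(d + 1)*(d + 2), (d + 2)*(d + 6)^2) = d + 2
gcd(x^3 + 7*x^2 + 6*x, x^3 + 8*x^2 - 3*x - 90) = x + 6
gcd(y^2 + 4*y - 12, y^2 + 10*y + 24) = y + 6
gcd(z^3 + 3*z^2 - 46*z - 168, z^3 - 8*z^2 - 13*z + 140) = z^2 - 3*z - 28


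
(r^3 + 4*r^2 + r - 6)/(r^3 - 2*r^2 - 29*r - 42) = (r - 1)/(r - 7)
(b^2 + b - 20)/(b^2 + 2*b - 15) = (b - 4)/(b - 3)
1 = 1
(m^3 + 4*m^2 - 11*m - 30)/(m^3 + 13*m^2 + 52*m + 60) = (m - 3)/(m + 6)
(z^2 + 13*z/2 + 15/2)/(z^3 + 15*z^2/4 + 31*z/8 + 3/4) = 4*(z + 5)/(4*z^2 + 9*z + 2)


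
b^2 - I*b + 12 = (b - 4*I)*(b + 3*I)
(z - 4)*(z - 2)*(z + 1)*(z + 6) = z^4 + z^3 - 28*z^2 + 20*z + 48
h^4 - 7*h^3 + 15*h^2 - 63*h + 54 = (h - 6)*(h - 1)*(h - 3*I)*(h + 3*I)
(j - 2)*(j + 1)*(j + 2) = j^3 + j^2 - 4*j - 4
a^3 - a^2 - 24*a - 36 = (a - 6)*(a + 2)*(a + 3)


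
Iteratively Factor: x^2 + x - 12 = (x - 3)*(x + 4)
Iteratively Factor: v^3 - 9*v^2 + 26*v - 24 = (v - 3)*(v^2 - 6*v + 8) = (v - 3)*(v - 2)*(v - 4)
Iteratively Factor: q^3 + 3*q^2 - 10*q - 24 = (q + 4)*(q^2 - q - 6) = (q - 3)*(q + 4)*(q + 2)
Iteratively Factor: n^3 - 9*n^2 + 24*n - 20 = (n - 2)*(n^2 - 7*n + 10) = (n - 2)^2*(n - 5)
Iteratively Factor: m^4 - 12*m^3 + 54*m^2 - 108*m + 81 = (m - 3)*(m^3 - 9*m^2 + 27*m - 27) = (m - 3)^2*(m^2 - 6*m + 9) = (m - 3)^3*(m - 3)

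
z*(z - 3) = z^2 - 3*z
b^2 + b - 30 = (b - 5)*(b + 6)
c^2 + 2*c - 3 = (c - 1)*(c + 3)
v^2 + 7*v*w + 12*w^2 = (v + 3*w)*(v + 4*w)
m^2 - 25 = (m - 5)*(m + 5)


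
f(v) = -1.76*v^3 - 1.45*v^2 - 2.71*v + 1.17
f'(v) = -5.28*v^2 - 2.9*v - 2.71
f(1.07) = -5.55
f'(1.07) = -11.86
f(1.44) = -10.99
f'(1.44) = -17.83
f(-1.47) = 7.61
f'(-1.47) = -9.86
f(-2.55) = 27.84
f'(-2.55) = -29.65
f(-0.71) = 2.99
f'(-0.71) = -3.31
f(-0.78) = 3.24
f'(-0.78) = -3.66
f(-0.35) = 2.02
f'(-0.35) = -2.34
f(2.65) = -48.95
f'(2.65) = -47.47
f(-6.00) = 345.39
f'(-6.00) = -175.39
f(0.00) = 1.17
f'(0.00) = -2.71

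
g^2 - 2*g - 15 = (g - 5)*(g + 3)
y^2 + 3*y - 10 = (y - 2)*(y + 5)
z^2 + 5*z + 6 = (z + 2)*(z + 3)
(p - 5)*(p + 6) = p^2 + p - 30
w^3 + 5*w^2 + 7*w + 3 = (w + 1)^2*(w + 3)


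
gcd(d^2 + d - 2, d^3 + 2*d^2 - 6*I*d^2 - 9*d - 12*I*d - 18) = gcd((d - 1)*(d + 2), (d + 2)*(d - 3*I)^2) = d + 2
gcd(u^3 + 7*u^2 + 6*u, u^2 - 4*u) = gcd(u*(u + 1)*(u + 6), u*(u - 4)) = u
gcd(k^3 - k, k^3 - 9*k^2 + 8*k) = k^2 - k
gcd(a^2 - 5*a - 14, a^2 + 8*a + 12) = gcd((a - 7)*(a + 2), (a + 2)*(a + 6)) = a + 2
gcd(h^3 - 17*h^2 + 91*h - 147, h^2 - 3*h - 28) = h - 7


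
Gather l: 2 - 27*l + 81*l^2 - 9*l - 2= 81*l^2 - 36*l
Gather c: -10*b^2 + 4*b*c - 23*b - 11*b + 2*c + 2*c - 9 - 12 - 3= -10*b^2 - 34*b + c*(4*b + 4) - 24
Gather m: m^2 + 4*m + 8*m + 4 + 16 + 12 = m^2 + 12*m + 32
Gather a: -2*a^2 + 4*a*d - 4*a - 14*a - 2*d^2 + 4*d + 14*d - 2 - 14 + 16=-2*a^2 + a*(4*d - 18) - 2*d^2 + 18*d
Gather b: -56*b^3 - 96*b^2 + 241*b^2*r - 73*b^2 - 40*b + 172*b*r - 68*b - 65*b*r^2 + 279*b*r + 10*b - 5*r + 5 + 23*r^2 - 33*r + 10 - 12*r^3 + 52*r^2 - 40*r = -56*b^3 + b^2*(241*r - 169) + b*(-65*r^2 + 451*r - 98) - 12*r^3 + 75*r^2 - 78*r + 15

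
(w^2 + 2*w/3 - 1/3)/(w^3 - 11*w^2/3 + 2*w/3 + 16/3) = (3*w - 1)/(3*w^2 - 14*w + 16)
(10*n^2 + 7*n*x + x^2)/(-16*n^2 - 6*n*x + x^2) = (5*n + x)/(-8*n + x)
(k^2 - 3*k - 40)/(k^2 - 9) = (k^2 - 3*k - 40)/(k^2 - 9)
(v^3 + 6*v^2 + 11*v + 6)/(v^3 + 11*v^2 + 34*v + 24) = (v^2 + 5*v + 6)/(v^2 + 10*v + 24)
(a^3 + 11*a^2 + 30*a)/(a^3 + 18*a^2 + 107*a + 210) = a/(a + 7)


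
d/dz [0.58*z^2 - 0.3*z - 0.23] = 1.16*z - 0.3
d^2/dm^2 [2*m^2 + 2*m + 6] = 4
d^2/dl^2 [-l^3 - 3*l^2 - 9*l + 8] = -6*l - 6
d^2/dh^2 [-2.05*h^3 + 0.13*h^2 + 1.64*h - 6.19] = 0.26 - 12.3*h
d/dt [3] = 0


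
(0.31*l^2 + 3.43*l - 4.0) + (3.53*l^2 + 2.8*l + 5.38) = 3.84*l^2 + 6.23*l + 1.38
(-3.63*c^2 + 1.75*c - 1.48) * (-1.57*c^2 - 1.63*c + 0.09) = 5.6991*c^4 + 3.1694*c^3 - 0.8556*c^2 + 2.5699*c - 0.1332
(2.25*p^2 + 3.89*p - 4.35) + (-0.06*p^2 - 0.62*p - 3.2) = 2.19*p^2 + 3.27*p - 7.55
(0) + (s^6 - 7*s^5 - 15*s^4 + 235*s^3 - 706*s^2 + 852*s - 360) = s^6 - 7*s^5 - 15*s^4 + 235*s^3 - 706*s^2 + 852*s - 360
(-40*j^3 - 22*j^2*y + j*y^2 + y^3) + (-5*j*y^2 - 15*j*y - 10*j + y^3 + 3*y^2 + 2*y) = -40*j^3 - 22*j^2*y - 4*j*y^2 - 15*j*y - 10*j + 2*y^3 + 3*y^2 + 2*y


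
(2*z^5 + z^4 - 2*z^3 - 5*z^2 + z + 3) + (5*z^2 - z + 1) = 2*z^5 + z^4 - 2*z^3 + 4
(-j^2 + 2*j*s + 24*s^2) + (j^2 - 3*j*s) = -j*s + 24*s^2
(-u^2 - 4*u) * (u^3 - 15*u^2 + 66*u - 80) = -u^5 + 11*u^4 - 6*u^3 - 184*u^2 + 320*u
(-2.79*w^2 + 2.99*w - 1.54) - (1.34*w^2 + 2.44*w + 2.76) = -4.13*w^2 + 0.55*w - 4.3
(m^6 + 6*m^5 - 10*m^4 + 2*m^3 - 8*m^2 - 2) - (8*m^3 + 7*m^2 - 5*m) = m^6 + 6*m^5 - 10*m^4 - 6*m^3 - 15*m^2 + 5*m - 2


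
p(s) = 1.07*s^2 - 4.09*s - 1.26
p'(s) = 2.14*s - 4.09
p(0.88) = -4.03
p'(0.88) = -2.21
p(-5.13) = 47.88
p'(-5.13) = -15.07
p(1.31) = -4.78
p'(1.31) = -1.29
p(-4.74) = 42.17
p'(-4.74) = -14.23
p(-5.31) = 50.63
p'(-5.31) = -15.45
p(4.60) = 2.57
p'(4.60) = 5.75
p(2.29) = -5.01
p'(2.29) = 0.81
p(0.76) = -3.75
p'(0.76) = -2.46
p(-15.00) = 300.84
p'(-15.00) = -36.19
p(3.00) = -3.90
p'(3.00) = 2.33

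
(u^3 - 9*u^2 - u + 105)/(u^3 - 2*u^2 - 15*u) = (u - 7)/u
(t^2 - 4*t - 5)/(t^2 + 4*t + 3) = (t - 5)/(t + 3)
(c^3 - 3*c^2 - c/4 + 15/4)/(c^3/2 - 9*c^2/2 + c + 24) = (4*c^3 - 12*c^2 - c + 15)/(2*(c^3 - 9*c^2 + 2*c + 48))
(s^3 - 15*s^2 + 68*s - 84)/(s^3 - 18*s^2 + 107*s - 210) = (s - 2)/(s - 5)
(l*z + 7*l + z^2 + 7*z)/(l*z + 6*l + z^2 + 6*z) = (z + 7)/(z + 6)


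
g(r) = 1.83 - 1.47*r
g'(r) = -1.47000000000000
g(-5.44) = 9.83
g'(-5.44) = -1.47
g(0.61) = 0.93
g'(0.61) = -1.47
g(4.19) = -4.33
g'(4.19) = -1.47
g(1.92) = -0.99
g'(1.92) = -1.47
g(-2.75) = 5.87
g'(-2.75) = -1.47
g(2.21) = -1.42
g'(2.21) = -1.47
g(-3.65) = 7.20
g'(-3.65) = -1.47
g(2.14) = -1.32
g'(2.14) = -1.47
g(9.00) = -11.40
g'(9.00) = -1.47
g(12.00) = -15.81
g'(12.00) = -1.47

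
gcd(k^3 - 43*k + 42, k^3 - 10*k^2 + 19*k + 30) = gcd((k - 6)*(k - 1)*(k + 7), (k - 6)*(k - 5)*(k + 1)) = k - 6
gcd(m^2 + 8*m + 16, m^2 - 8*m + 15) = 1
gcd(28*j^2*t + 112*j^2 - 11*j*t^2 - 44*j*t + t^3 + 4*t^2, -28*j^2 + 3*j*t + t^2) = -4*j + t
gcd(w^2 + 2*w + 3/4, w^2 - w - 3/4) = w + 1/2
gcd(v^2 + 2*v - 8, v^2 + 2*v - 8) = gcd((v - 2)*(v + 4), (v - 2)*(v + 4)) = v^2 + 2*v - 8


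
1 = 1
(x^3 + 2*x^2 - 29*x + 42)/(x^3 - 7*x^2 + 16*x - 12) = (x + 7)/(x - 2)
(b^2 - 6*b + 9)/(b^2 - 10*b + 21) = (b - 3)/(b - 7)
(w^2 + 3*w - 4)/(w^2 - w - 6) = (-w^2 - 3*w + 4)/(-w^2 + w + 6)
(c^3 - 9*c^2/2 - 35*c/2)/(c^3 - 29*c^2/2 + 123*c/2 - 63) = c*(2*c + 5)/(2*c^2 - 15*c + 18)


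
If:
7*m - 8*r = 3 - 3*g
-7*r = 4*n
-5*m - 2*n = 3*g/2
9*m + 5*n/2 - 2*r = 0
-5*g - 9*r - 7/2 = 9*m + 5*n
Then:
No Solution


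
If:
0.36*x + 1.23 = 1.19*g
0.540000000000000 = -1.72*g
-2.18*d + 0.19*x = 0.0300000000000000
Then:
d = -0.40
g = -0.31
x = -4.45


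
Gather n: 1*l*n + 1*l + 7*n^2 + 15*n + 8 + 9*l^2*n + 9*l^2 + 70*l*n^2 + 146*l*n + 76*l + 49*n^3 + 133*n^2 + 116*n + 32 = 9*l^2 + 77*l + 49*n^3 + n^2*(70*l + 140) + n*(9*l^2 + 147*l + 131) + 40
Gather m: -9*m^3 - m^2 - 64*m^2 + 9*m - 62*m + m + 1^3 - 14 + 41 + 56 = -9*m^3 - 65*m^2 - 52*m + 84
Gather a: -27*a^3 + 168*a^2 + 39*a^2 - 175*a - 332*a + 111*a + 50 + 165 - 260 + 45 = -27*a^3 + 207*a^2 - 396*a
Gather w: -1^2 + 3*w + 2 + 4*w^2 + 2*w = 4*w^2 + 5*w + 1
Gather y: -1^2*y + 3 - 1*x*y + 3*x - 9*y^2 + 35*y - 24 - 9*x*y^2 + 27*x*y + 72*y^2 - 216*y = 3*x + y^2*(63 - 9*x) + y*(26*x - 182) - 21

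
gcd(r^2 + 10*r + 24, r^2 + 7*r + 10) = 1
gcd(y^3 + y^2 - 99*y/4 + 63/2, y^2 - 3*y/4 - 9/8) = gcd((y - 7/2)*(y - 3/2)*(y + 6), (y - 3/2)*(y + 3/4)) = y - 3/2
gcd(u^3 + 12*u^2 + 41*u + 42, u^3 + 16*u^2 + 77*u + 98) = u^2 + 9*u + 14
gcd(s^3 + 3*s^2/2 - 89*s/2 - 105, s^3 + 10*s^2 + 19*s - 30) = s + 6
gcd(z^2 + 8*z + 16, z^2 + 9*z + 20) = z + 4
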